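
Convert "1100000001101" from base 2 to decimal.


Input: "1100000001101" in base 2
Positional expansion:
  Digit '1' (value 1) x 2^12 = 4096
  Digit '1' (value 1) x 2^11 = 2048
  Digit '0' (value 0) x 2^10 = 0
  Digit '0' (value 0) x 2^9 = 0
  Digit '0' (value 0) x 2^8 = 0
  Digit '0' (value 0) x 2^7 = 0
  Digit '0' (value 0) x 2^6 = 0
  Digit '0' (value 0) x 2^5 = 0
  Digit '0' (value 0) x 2^4 = 0
  Digit '1' (value 1) x 2^3 = 8
  Digit '1' (value 1) x 2^2 = 4
  Digit '0' (value 0) x 2^1 = 0
  Digit '1' (value 1) x 2^0 = 1
Sum = 6157

6157


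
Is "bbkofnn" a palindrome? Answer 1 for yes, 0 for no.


Input: bbkofnn
Reversed: nnfokbb
  Compare pos 0 ('b') with pos 6 ('n'): MISMATCH
  Compare pos 1 ('b') with pos 5 ('n'): MISMATCH
  Compare pos 2 ('k') with pos 4 ('f'): MISMATCH
Result: not a palindrome

0


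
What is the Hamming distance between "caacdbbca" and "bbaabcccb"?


Comparing "caacdbbca" and "bbaabcccb" position by position:
  Position 0: 'c' vs 'b' => differ
  Position 1: 'a' vs 'b' => differ
  Position 2: 'a' vs 'a' => same
  Position 3: 'c' vs 'a' => differ
  Position 4: 'd' vs 'b' => differ
  Position 5: 'b' vs 'c' => differ
  Position 6: 'b' vs 'c' => differ
  Position 7: 'c' vs 'c' => same
  Position 8: 'a' vs 'b' => differ
Total differences (Hamming distance): 7

7


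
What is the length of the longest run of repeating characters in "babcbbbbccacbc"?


Input: "babcbbbbccacbc"
Scanning for longest run:
  Position 1 ('a'): new char, reset run to 1
  Position 2 ('b'): new char, reset run to 1
  Position 3 ('c'): new char, reset run to 1
  Position 4 ('b'): new char, reset run to 1
  Position 5 ('b'): continues run of 'b', length=2
  Position 6 ('b'): continues run of 'b', length=3
  Position 7 ('b'): continues run of 'b', length=4
  Position 8 ('c'): new char, reset run to 1
  Position 9 ('c'): continues run of 'c', length=2
  Position 10 ('a'): new char, reset run to 1
  Position 11 ('c'): new char, reset run to 1
  Position 12 ('b'): new char, reset run to 1
  Position 13 ('c'): new char, reset run to 1
Longest run: 'b' with length 4

4


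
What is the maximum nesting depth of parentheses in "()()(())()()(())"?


Input: "()()(())()()(())"
Tracking depth:
  Position 0 '(': depth becomes 1
  Position 1 ')': depth becomes 0
  Position 2 '(': depth becomes 1
  Position 3 ')': depth becomes 0
  Position 4 '(': depth becomes 1
  Position 5 '(': depth becomes 2
  Position 6 ')': depth becomes 1
  Position 7 ')': depth becomes 0
  Position 8 '(': depth becomes 1
  Position 9 ')': depth becomes 0
  Position 10 '(': depth becomes 1
  Position 11 ')': depth becomes 0
  Position 12 '(': depth becomes 1
  Position 13 '(': depth becomes 2
  Position 14 ')': depth becomes 1
  Position 15 ')': depth becomes 0
Maximum depth reached: 2

2


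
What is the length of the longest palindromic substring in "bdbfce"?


Input: "bdbfce"
Checking substrings for palindromes:
  [0:3] "bdb" (len 3) => palindrome
Longest palindromic substring: "bdb" with length 3

3


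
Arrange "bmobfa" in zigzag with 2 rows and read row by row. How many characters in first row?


Zigzag "bmobfa" into 2 rows:
Placing characters:
  'b' => row 0
  'm' => row 1
  'o' => row 0
  'b' => row 1
  'f' => row 0
  'a' => row 1
Rows:
  Row 0: "bof"
  Row 1: "mba"
First row length: 3

3


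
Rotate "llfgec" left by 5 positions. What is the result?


Input: "llfgec", rotate left by 5
First 5 characters: "llfge"
Remaining characters: "c"
Concatenate remaining + first: "c" + "llfge" = "cllfge"

cllfge


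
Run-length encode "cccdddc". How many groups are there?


Input: cccdddc
Scanning for consecutive runs:
  Group 1: 'c' x 3 (positions 0-2)
  Group 2: 'd' x 3 (positions 3-5)
  Group 3: 'c' x 1 (positions 6-6)
Total groups: 3

3


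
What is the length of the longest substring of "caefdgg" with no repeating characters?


Input: "caefdgg"
Sliding window (track last position of each char):
  Position 0 ('c'): window [0,0] length 1 -- new best
  Position 1 ('a'): window [0,1] length 2 -- new best
  Position 2 ('e'): window [0,2] length 3 -- new best
  Position 3 ('f'): window [0,3] length 4 -- new best
  Position 4 ('d'): window [0,4] length 5 -- new best
  Position 5 ('g'): window [0,5] length 6 -- new best
  Position 6 ('g'): repeat (last at 5), move window start to 6
  Position 6 ('g'): window [6,6] length 1
Longest substring with no repeats: "caefdg" with length 6

6


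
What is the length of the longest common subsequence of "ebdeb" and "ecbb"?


LCS of "ebdeb" and "ecbb"
DP table:
           e    c    b    b
      0    0    0    0    0
  e   0    1    1    1    1
  b   0    1    1    2    2
  d   0    1    1    2    2
  e   0    1    1    2    2
  b   0    1    1    2    3
LCS length = dp[5][4] = 3

3


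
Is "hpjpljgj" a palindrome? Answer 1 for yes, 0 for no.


Input: hpjpljgj
Reversed: jgjlpjph
  Compare pos 0 ('h') with pos 7 ('j'): MISMATCH
  Compare pos 1 ('p') with pos 6 ('g'): MISMATCH
  Compare pos 2 ('j') with pos 5 ('j'): match
  Compare pos 3 ('p') with pos 4 ('l'): MISMATCH
Result: not a palindrome

0


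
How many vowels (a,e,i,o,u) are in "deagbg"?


Input: deagbg
Checking each character:
  'd' at position 0: consonant
  'e' at position 1: vowel (running total: 1)
  'a' at position 2: vowel (running total: 2)
  'g' at position 3: consonant
  'b' at position 4: consonant
  'g' at position 5: consonant
Total vowels: 2

2


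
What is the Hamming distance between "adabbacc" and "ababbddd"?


Comparing "adabbacc" and "ababbddd" position by position:
  Position 0: 'a' vs 'a' => same
  Position 1: 'd' vs 'b' => differ
  Position 2: 'a' vs 'a' => same
  Position 3: 'b' vs 'b' => same
  Position 4: 'b' vs 'b' => same
  Position 5: 'a' vs 'd' => differ
  Position 6: 'c' vs 'd' => differ
  Position 7: 'c' vs 'd' => differ
Total differences (Hamming distance): 4

4


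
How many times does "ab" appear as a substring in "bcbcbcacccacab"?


Searching for "ab" in "bcbcbcacccacab"
Scanning each position:
  Position 0: "bc" => no
  Position 1: "cb" => no
  Position 2: "bc" => no
  Position 3: "cb" => no
  Position 4: "bc" => no
  Position 5: "ca" => no
  Position 6: "ac" => no
  Position 7: "cc" => no
  Position 8: "cc" => no
  Position 9: "ca" => no
  Position 10: "ac" => no
  Position 11: "ca" => no
  Position 12: "ab" => MATCH
Total occurrences: 1

1


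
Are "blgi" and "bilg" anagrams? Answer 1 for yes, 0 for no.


Strings: "blgi", "bilg"
Sorted first:  bgil
Sorted second: bgil
Sorted forms match => anagrams

1


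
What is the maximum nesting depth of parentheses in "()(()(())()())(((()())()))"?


Input: "()(()(())()())(((()())()))"
Tracking depth:
  Position 0 '(': depth becomes 1
  Position 1 ')': depth becomes 0
  Position 2 '(': depth becomes 1
  Position 3 '(': depth becomes 2
  Position 4 ')': depth becomes 1
  Position 5 '(': depth becomes 2
  Position 6 '(': depth becomes 3
  Position 7 ')': depth becomes 2
  Position 8 ')': depth becomes 1
  Position 9 '(': depth becomes 2
  Position 10 ')': depth becomes 1
  Position 11 '(': depth becomes 2
  Position 12 ')': depth becomes 1
  Position 13 ')': depth becomes 0
  Position 14 '(': depth becomes 1
  Position 15 '(': depth becomes 2
  Position 16 '(': depth becomes 3
  Position 17 '(': depth becomes 4
  Position 18 ')': depth becomes 3
  Position 19 '(': depth becomes 4
  Position 20 ')': depth becomes 3
  Position 21 ')': depth becomes 2
  Position 22 '(': depth becomes 3
  Position 23 ')': depth becomes 2
  Position 24 ')': depth becomes 1
  Position 25 ')': depth becomes 0
Maximum depth reached: 4

4


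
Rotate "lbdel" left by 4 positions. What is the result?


Input: "lbdel", rotate left by 4
First 4 characters: "lbde"
Remaining characters: "l"
Concatenate remaining + first: "l" + "lbde" = "llbde"

llbde


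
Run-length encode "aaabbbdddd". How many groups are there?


Input: aaabbbdddd
Scanning for consecutive runs:
  Group 1: 'a' x 3 (positions 0-2)
  Group 2: 'b' x 3 (positions 3-5)
  Group 3: 'd' x 4 (positions 6-9)
Total groups: 3

3


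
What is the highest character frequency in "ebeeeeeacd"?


Input: ebeeeeeacd
Character counts:
  'a': 1
  'b': 1
  'c': 1
  'd': 1
  'e': 6
Maximum frequency: 6

6


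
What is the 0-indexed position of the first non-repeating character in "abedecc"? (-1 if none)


Input: abedecc
Character frequencies:
  'a': 1
  'b': 1
  'c': 2
  'd': 1
  'e': 2
Scanning left to right for freq == 1:
  Position 0 ('a'): unique! => answer = 0

0


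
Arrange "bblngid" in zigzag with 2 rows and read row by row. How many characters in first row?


Zigzag "bblngid" into 2 rows:
Placing characters:
  'b' => row 0
  'b' => row 1
  'l' => row 0
  'n' => row 1
  'g' => row 0
  'i' => row 1
  'd' => row 0
Rows:
  Row 0: "blgd"
  Row 1: "bni"
First row length: 4

4


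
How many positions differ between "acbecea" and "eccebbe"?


Comparing "acbecea" and "eccebbe" position by position:
  Position 0: 'a' vs 'e' => DIFFER
  Position 1: 'c' vs 'c' => same
  Position 2: 'b' vs 'c' => DIFFER
  Position 3: 'e' vs 'e' => same
  Position 4: 'c' vs 'b' => DIFFER
  Position 5: 'e' vs 'b' => DIFFER
  Position 6: 'a' vs 'e' => DIFFER
Positions that differ: 5

5


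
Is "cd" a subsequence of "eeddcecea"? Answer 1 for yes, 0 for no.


Check if "cd" is a subsequence of "eeddcecea"
Greedy scan:
  Position 0 ('e'): no match needed
  Position 1 ('e'): no match needed
  Position 2 ('d'): no match needed
  Position 3 ('d'): no match needed
  Position 4 ('c'): matches sub[0] = 'c'
  Position 5 ('e'): no match needed
  Position 6 ('c'): no match needed
  Position 7 ('e'): no match needed
  Position 8 ('a'): no match needed
Only matched 1/2 characters => not a subsequence

0


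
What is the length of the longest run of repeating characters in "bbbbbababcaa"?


Input: "bbbbbababcaa"
Scanning for longest run:
  Position 1 ('b'): continues run of 'b', length=2
  Position 2 ('b'): continues run of 'b', length=3
  Position 3 ('b'): continues run of 'b', length=4
  Position 4 ('b'): continues run of 'b', length=5
  Position 5 ('a'): new char, reset run to 1
  Position 6 ('b'): new char, reset run to 1
  Position 7 ('a'): new char, reset run to 1
  Position 8 ('b'): new char, reset run to 1
  Position 9 ('c'): new char, reset run to 1
  Position 10 ('a'): new char, reset run to 1
  Position 11 ('a'): continues run of 'a', length=2
Longest run: 'b' with length 5

5


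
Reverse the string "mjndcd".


Input: mjndcd
Reading characters right to left:
  Position 5: 'd'
  Position 4: 'c'
  Position 3: 'd'
  Position 2: 'n'
  Position 1: 'j'
  Position 0: 'm'
Reversed: dcdnjm

dcdnjm


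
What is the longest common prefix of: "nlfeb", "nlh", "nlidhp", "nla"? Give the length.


Words: nlfeb, nlh, nlidhp, nla
  Position 0: all 'n' => match
  Position 1: all 'l' => match
  Position 2: ('f', 'h', 'i', 'a') => mismatch, stop
LCP = "nl" (length 2)

2


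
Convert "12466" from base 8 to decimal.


Input: "12466" in base 8
Positional expansion:
  Digit '1' (value 1) x 8^4 = 4096
  Digit '2' (value 2) x 8^3 = 1024
  Digit '4' (value 4) x 8^2 = 256
  Digit '6' (value 6) x 8^1 = 48
  Digit '6' (value 6) x 8^0 = 6
Sum = 5430

5430


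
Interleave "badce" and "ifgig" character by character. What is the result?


Interleaving "badce" and "ifgig":
  Position 0: 'b' from first, 'i' from second => "bi"
  Position 1: 'a' from first, 'f' from second => "af"
  Position 2: 'd' from first, 'g' from second => "dg"
  Position 3: 'c' from first, 'i' from second => "ci"
  Position 4: 'e' from first, 'g' from second => "eg"
Result: biafdgcieg

biafdgcieg


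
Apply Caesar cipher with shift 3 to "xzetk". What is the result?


Caesar cipher: shift "xzetk" by 3
  'x' (pos 23) + 3 = pos 0 = 'a'
  'z' (pos 25) + 3 = pos 2 = 'c'
  'e' (pos 4) + 3 = pos 7 = 'h'
  't' (pos 19) + 3 = pos 22 = 'w'
  'k' (pos 10) + 3 = pos 13 = 'n'
Result: achwn

achwn


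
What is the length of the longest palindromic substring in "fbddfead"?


Input: "fbddfead"
Checking substrings for palindromes:
  [2:4] "dd" (len 2) => palindrome
Longest palindromic substring: "dd" with length 2

2


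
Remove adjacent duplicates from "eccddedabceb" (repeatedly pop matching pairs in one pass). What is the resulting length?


Input: eccddedabceb
Stack-based adjacent duplicate removal:
  Read 'e': push. Stack: e
  Read 'c': push. Stack: ec
  Read 'c': matches stack top 'c' => pop. Stack: e
  Read 'd': push. Stack: ed
  Read 'd': matches stack top 'd' => pop. Stack: e
  Read 'e': matches stack top 'e' => pop. Stack: (empty)
  Read 'd': push. Stack: d
  Read 'a': push. Stack: da
  Read 'b': push. Stack: dab
  Read 'c': push. Stack: dabc
  Read 'e': push. Stack: dabce
  Read 'b': push. Stack: dabceb
Final stack: "dabceb" (length 6)

6


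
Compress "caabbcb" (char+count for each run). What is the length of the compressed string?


Input: caabbcb
Runs:
  'c' x 1 => "c1"
  'a' x 2 => "a2"
  'b' x 2 => "b2"
  'c' x 1 => "c1"
  'b' x 1 => "b1"
Compressed: "c1a2b2c1b1"
Compressed length: 10

10


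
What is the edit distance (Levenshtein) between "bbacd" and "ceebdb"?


Computing edit distance: "bbacd" -> "ceebdb"
DP table:
           c    e    e    b    d    b
      0    1    2    3    4    5    6
  b   1    1    2    3    3    4    5
  b   2    2    2    3    3    4    4
  a   3    3    3    3    4    4    5
  c   4    3    4    4    4    5    5
  d   5    4    4    5    5    4    5
Edit distance = dp[5][6] = 5

5


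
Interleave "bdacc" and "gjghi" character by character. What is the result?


Interleaving "bdacc" and "gjghi":
  Position 0: 'b' from first, 'g' from second => "bg"
  Position 1: 'd' from first, 'j' from second => "dj"
  Position 2: 'a' from first, 'g' from second => "ag"
  Position 3: 'c' from first, 'h' from second => "ch"
  Position 4: 'c' from first, 'i' from second => "ci"
Result: bgdjagchci

bgdjagchci


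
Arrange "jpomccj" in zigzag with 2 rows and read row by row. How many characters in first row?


Zigzag "jpomccj" into 2 rows:
Placing characters:
  'j' => row 0
  'p' => row 1
  'o' => row 0
  'm' => row 1
  'c' => row 0
  'c' => row 1
  'j' => row 0
Rows:
  Row 0: "jocj"
  Row 1: "pmc"
First row length: 4

4


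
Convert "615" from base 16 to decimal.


Input: "615" in base 16
Positional expansion:
  Digit '6' (value 6) x 16^2 = 1536
  Digit '1' (value 1) x 16^1 = 16
  Digit '5' (value 5) x 16^0 = 5
Sum = 1557

1557


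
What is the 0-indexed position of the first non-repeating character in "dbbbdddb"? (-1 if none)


Input: dbbbdddb
Character frequencies:
  'b': 4
  'd': 4
Scanning left to right for freq == 1:
  Position 0 ('d'): freq=4, skip
  Position 1 ('b'): freq=4, skip
  Position 2 ('b'): freq=4, skip
  Position 3 ('b'): freq=4, skip
  Position 4 ('d'): freq=4, skip
  Position 5 ('d'): freq=4, skip
  Position 6 ('d'): freq=4, skip
  Position 7 ('b'): freq=4, skip
  No unique character found => answer = -1

-1


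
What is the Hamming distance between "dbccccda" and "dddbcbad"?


Comparing "dbccccda" and "dddbcbad" position by position:
  Position 0: 'd' vs 'd' => same
  Position 1: 'b' vs 'd' => differ
  Position 2: 'c' vs 'd' => differ
  Position 3: 'c' vs 'b' => differ
  Position 4: 'c' vs 'c' => same
  Position 5: 'c' vs 'b' => differ
  Position 6: 'd' vs 'a' => differ
  Position 7: 'a' vs 'd' => differ
Total differences (Hamming distance): 6

6


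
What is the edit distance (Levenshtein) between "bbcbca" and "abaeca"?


Computing edit distance: "bbcbca" -> "abaeca"
DP table:
           a    b    a    e    c    a
      0    1    2    3    4    5    6
  b   1    1    1    2    3    4    5
  b   2    2    1    2    3    4    5
  c   3    3    2    2    3    3    4
  b   4    4    3    3    3    4    4
  c   5    5    4    4    4    3    4
  a   6    5    5    4    5    4    3
Edit distance = dp[6][6] = 3

3


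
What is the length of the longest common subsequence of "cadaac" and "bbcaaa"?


LCS of "cadaac" and "bbcaaa"
DP table:
           b    b    c    a    a    a
      0    0    0    0    0    0    0
  c   0    0    0    1    1    1    1
  a   0    0    0    1    2    2    2
  d   0    0    0    1    2    2    2
  a   0    0    0    1    2    3    3
  a   0    0    0    1    2    3    4
  c   0    0    0    1    2    3    4
LCS length = dp[6][6] = 4

4


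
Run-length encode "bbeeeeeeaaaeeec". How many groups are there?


Input: bbeeeeeeaaaeeec
Scanning for consecutive runs:
  Group 1: 'b' x 2 (positions 0-1)
  Group 2: 'e' x 6 (positions 2-7)
  Group 3: 'a' x 3 (positions 8-10)
  Group 4: 'e' x 3 (positions 11-13)
  Group 5: 'c' x 1 (positions 14-14)
Total groups: 5

5


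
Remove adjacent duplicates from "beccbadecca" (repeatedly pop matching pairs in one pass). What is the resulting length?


Input: beccbadecca
Stack-based adjacent duplicate removal:
  Read 'b': push. Stack: b
  Read 'e': push. Stack: be
  Read 'c': push. Stack: bec
  Read 'c': matches stack top 'c' => pop. Stack: be
  Read 'b': push. Stack: beb
  Read 'a': push. Stack: beba
  Read 'd': push. Stack: bebad
  Read 'e': push. Stack: bebade
  Read 'c': push. Stack: bebadec
  Read 'c': matches stack top 'c' => pop. Stack: bebade
  Read 'a': push. Stack: bebadea
Final stack: "bebadea" (length 7)

7


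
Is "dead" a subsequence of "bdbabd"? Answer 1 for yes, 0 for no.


Check if "dead" is a subsequence of "bdbabd"
Greedy scan:
  Position 0 ('b'): no match needed
  Position 1 ('d'): matches sub[0] = 'd'
  Position 2 ('b'): no match needed
  Position 3 ('a'): no match needed
  Position 4 ('b'): no match needed
  Position 5 ('d'): no match needed
Only matched 1/4 characters => not a subsequence

0


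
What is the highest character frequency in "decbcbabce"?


Input: decbcbabce
Character counts:
  'a': 1
  'b': 3
  'c': 3
  'd': 1
  'e': 2
Maximum frequency: 3

3


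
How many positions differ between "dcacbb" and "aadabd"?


Comparing "dcacbb" and "aadabd" position by position:
  Position 0: 'd' vs 'a' => DIFFER
  Position 1: 'c' vs 'a' => DIFFER
  Position 2: 'a' vs 'd' => DIFFER
  Position 3: 'c' vs 'a' => DIFFER
  Position 4: 'b' vs 'b' => same
  Position 5: 'b' vs 'd' => DIFFER
Positions that differ: 5

5


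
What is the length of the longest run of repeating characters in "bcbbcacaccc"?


Input: "bcbbcacaccc"
Scanning for longest run:
  Position 1 ('c'): new char, reset run to 1
  Position 2 ('b'): new char, reset run to 1
  Position 3 ('b'): continues run of 'b', length=2
  Position 4 ('c'): new char, reset run to 1
  Position 5 ('a'): new char, reset run to 1
  Position 6 ('c'): new char, reset run to 1
  Position 7 ('a'): new char, reset run to 1
  Position 8 ('c'): new char, reset run to 1
  Position 9 ('c'): continues run of 'c', length=2
  Position 10 ('c'): continues run of 'c', length=3
Longest run: 'c' with length 3

3


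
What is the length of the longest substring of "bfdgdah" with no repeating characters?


Input: "bfdgdah"
Sliding window (track last position of each char):
  Position 0 ('b'): window [0,0] length 1 -- new best
  Position 1 ('f'): window [0,1] length 2 -- new best
  Position 2 ('d'): window [0,2] length 3 -- new best
  Position 3 ('g'): window [0,3] length 4 -- new best
  Position 4 ('d'): repeat (last at 2), move window start to 3
  Position 4 ('d'): window [3,4] length 2
  Position 5 ('a'): window [3,5] length 3
  Position 6 ('h'): window [3,6] length 4
Longest substring with no repeats: "bfdg" with length 4

4


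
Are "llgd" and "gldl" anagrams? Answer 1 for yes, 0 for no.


Strings: "llgd", "gldl"
Sorted first:  dgll
Sorted second: dgll
Sorted forms match => anagrams

1


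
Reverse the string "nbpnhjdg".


Input: nbpnhjdg
Reading characters right to left:
  Position 7: 'g'
  Position 6: 'd'
  Position 5: 'j'
  Position 4: 'h'
  Position 3: 'n'
  Position 2: 'p'
  Position 1: 'b'
  Position 0: 'n'
Reversed: gdjhnpbn

gdjhnpbn


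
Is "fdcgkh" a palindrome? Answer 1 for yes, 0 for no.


Input: fdcgkh
Reversed: hkgcdf
  Compare pos 0 ('f') with pos 5 ('h'): MISMATCH
  Compare pos 1 ('d') with pos 4 ('k'): MISMATCH
  Compare pos 2 ('c') with pos 3 ('g'): MISMATCH
Result: not a palindrome

0


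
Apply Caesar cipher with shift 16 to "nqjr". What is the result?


Caesar cipher: shift "nqjr" by 16
  'n' (pos 13) + 16 = pos 3 = 'd'
  'q' (pos 16) + 16 = pos 6 = 'g'
  'j' (pos 9) + 16 = pos 25 = 'z'
  'r' (pos 17) + 16 = pos 7 = 'h'
Result: dgzh

dgzh


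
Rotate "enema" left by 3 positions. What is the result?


Input: "enema", rotate left by 3
First 3 characters: "ene"
Remaining characters: "ma"
Concatenate remaining + first: "ma" + "ene" = "maene"

maene


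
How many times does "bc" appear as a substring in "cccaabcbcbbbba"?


Searching for "bc" in "cccaabcbcbbbba"
Scanning each position:
  Position 0: "cc" => no
  Position 1: "cc" => no
  Position 2: "ca" => no
  Position 3: "aa" => no
  Position 4: "ab" => no
  Position 5: "bc" => MATCH
  Position 6: "cb" => no
  Position 7: "bc" => MATCH
  Position 8: "cb" => no
  Position 9: "bb" => no
  Position 10: "bb" => no
  Position 11: "bb" => no
  Position 12: "ba" => no
Total occurrences: 2

2


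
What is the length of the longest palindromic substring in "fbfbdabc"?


Input: "fbfbdabc"
Checking substrings for palindromes:
  [0:3] "fbf" (len 3) => palindrome
  [1:4] "bfb" (len 3) => palindrome
Longest palindromic substring: "fbf" with length 3

3


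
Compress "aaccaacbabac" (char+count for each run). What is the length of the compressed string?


Input: aaccaacbabac
Runs:
  'a' x 2 => "a2"
  'c' x 2 => "c2"
  'a' x 2 => "a2"
  'c' x 1 => "c1"
  'b' x 1 => "b1"
  'a' x 1 => "a1"
  'b' x 1 => "b1"
  'a' x 1 => "a1"
  'c' x 1 => "c1"
Compressed: "a2c2a2c1b1a1b1a1c1"
Compressed length: 18

18


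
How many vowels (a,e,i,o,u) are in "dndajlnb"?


Input: dndajlnb
Checking each character:
  'd' at position 0: consonant
  'n' at position 1: consonant
  'd' at position 2: consonant
  'a' at position 3: vowel (running total: 1)
  'j' at position 4: consonant
  'l' at position 5: consonant
  'n' at position 6: consonant
  'b' at position 7: consonant
Total vowels: 1

1


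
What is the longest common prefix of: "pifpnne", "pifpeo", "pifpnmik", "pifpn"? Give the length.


Words: pifpnne, pifpeo, pifpnmik, pifpn
  Position 0: all 'p' => match
  Position 1: all 'i' => match
  Position 2: all 'f' => match
  Position 3: all 'p' => match
  Position 4: ('n', 'e', 'n', 'n') => mismatch, stop
LCP = "pifp" (length 4)

4


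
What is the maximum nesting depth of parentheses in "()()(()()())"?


Input: "()()(()()())"
Tracking depth:
  Position 0 '(': depth becomes 1
  Position 1 ')': depth becomes 0
  Position 2 '(': depth becomes 1
  Position 3 ')': depth becomes 0
  Position 4 '(': depth becomes 1
  Position 5 '(': depth becomes 2
  Position 6 ')': depth becomes 1
  Position 7 '(': depth becomes 2
  Position 8 ')': depth becomes 1
  Position 9 '(': depth becomes 2
  Position 10 ')': depth becomes 1
  Position 11 ')': depth becomes 0
Maximum depth reached: 2

2


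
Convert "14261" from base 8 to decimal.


Input: "14261" in base 8
Positional expansion:
  Digit '1' (value 1) x 8^4 = 4096
  Digit '4' (value 4) x 8^3 = 2048
  Digit '2' (value 2) x 8^2 = 128
  Digit '6' (value 6) x 8^1 = 48
  Digit '1' (value 1) x 8^0 = 1
Sum = 6321

6321


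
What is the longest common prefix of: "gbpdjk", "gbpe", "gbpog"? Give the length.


Words: gbpdjk, gbpe, gbpog
  Position 0: all 'g' => match
  Position 1: all 'b' => match
  Position 2: all 'p' => match
  Position 3: ('d', 'e', 'o') => mismatch, stop
LCP = "gbp" (length 3)

3


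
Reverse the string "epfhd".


Input: epfhd
Reading characters right to left:
  Position 4: 'd'
  Position 3: 'h'
  Position 2: 'f'
  Position 1: 'p'
  Position 0: 'e'
Reversed: dhfpe

dhfpe


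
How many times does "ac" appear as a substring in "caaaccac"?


Searching for "ac" in "caaaccac"
Scanning each position:
  Position 0: "ca" => no
  Position 1: "aa" => no
  Position 2: "aa" => no
  Position 3: "ac" => MATCH
  Position 4: "cc" => no
  Position 5: "ca" => no
  Position 6: "ac" => MATCH
Total occurrences: 2

2


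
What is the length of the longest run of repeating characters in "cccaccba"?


Input: "cccaccba"
Scanning for longest run:
  Position 1 ('c'): continues run of 'c', length=2
  Position 2 ('c'): continues run of 'c', length=3
  Position 3 ('a'): new char, reset run to 1
  Position 4 ('c'): new char, reset run to 1
  Position 5 ('c'): continues run of 'c', length=2
  Position 6 ('b'): new char, reset run to 1
  Position 7 ('a'): new char, reset run to 1
Longest run: 'c' with length 3

3


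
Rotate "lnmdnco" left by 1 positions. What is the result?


Input: "lnmdnco", rotate left by 1
First 1 characters: "l"
Remaining characters: "nmdnco"
Concatenate remaining + first: "nmdnco" + "l" = "nmdncol"

nmdncol


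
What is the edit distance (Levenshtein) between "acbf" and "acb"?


Computing edit distance: "acbf" -> "acb"
DP table:
           a    c    b
      0    1    2    3
  a   1    0    1    2
  c   2    1    0    1
  b   3    2    1    0
  f   4    3    2    1
Edit distance = dp[4][3] = 1

1


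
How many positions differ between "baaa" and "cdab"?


Comparing "baaa" and "cdab" position by position:
  Position 0: 'b' vs 'c' => DIFFER
  Position 1: 'a' vs 'd' => DIFFER
  Position 2: 'a' vs 'a' => same
  Position 3: 'a' vs 'b' => DIFFER
Positions that differ: 3

3


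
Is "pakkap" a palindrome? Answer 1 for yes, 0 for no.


Input: pakkap
Reversed: pakkap
  Compare pos 0 ('p') with pos 5 ('p'): match
  Compare pos 1 ('a') with pos 4 ('a'): match
  Compare pos 2 ('k') with pos 3 ('k'): match
Result: palindrome

1


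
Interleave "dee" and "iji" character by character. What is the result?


Interleaving "dee" and "iji":
  Position 0: 'd' from first, 'i' from second => "di"
  Position 1: 'e' from first, 'j' from second => "ej"
  Position 2: 'e' from first, 'i' from second => "ei"
Result: diejei

diejei


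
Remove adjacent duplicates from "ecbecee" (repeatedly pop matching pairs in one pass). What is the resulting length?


Input: ecbecee
Stack-based adjacent duplicate removal:
  Read 'e': push. Stack: e
  Read 'c': push. Stack: ec
  Read 'b': push. Stack: ecb
  Read 'e': push. Stack: ecbe
  Read 'c': push. Stack: ecbec
  Read 'e': push. Stack: ecbece
  Read 'e': matches stack top 'e' => pop. Stack: ecbec
Final stack: "ecbec" (length 5)

5


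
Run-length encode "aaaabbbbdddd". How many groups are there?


Input: aaaabbbbdddd
Scanning for consecutive runs:
  Group 1: 'a' x 4 (positions 0-3)
  Group 2: 'b' x 4 (positions 4-7)
  Group 3: 'd' x 4 (positions 8-11)
Total groups: 3

3


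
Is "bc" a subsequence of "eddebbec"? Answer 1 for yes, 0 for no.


Check if "bc" is a subsequence of "eddebbec"
Greedy scan:
  Position 0 ('e'): no match needed
  Position 1 ('d'): no match needed
  Position 2 ('d'): no match needed
  Position 3 ('e'): no match needed
  Position 4 ('b'): matches sub[0] = 'b'
  Position 5 ('b'): no match needed
  Position 6 ('e'): no match needed
  Position 7 ('c'): matches sub[1] = 'c'
All 2 characters matched => is a subsequence

1


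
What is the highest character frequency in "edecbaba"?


Input: edecbaba
Character counts:
  'a': 2
  'b': 2
  'c': 1
  'd': 1
  'e': 2
Maximum frequency: 2

2


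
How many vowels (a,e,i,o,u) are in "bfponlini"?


Input: bfponlini
Checking each character:
  'b' at position 0: consonant
  'f' at position 1: consonant
  'p' at position 2: consonant
  'o' at position 3: vowel (running total: 1)
  'n' at position 4: consonant
  'l' at position 5: consonant
  'i' at position 6: vowel (running total: 2)
  'n' at position 7: consonant
  'i' at position 8: vowel (running total: 3)
Total vowels: 3

3


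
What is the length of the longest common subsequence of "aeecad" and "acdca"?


LCS of "aeecad" and "acdca"
DP table:
           a    c    d    c    a
      0    0    0    0    0    0
  a   0    1    1    1    1    1
  e   0    1    1    1    1    1
  e   0    1    1    1    1    1
  c   0    1    2    2    2    2
  a   0    1    2    2    2    3
  d   0    1    2    3    3    3
LCS length = dp[6][5] = 3

3


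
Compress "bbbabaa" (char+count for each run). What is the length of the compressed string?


Input: bbbabaa
Runs:
  'b' x 3 => "b3"
  'a' x 1 => "a1"
  'b' x 1 => "b1"
  'a' x 2 => "a2"
Compressed: "b3a1b1a2"
Compressed length: 8

8


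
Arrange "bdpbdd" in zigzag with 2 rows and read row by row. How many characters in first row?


Zigzag "bdpbdd" into 2 rows:
Placing characters:
  'b' => row 0
  'd' => row 1
  'p' => row 0
  'b' => row 1
  'd' => row 0
  'd' => row 1
Rows:
  Row 0: "bpd"
  Row 1: "dbd"
First row length: 3

3


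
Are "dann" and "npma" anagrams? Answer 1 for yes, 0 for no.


Strings: "dann", "npma"
Sorted first:  adnn
Sorted second: amnp
Differ at position 1: 'd' vs 'm' => not anagrams

0


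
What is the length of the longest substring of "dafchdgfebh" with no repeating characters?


Input: "dafchdgfebh"
Sliding window (track last position of each char):
  Position 0 ('d'): window [0,0] length 1 -- new best
  Position 1 ('a'): window [0,1] length 2 -- new best
  Position 2 ('f'): window [0,2] length 3 -- new best
  Position 3 ('c'): window [0,3] length 4 -- new best
  Position 4 ('h'): window [0,4] length 5 -- new best
  Position 5 ('d'): repeat (last at 0), move window start to 1
  Position 5 ('d'): window [1,5] length 5
  Position 6 ('g'): window [1,6] length 6 -- new best
  Position 7 ('f'): repeat (last at 2), move window start to 3
  Position 7 ('f'): window [3,7] length 5
  Position 8 ('e'): window [3,8] length 6
  Position 9 ('b'): window [3,9] length 7 -- new best
  Position 10 ('h'): repeat (last at 4), move window start to 5
  Position 10 ('h'): window [5,10] length 6
Longest substring with no repeats: "chdgfeb" with length 7

7


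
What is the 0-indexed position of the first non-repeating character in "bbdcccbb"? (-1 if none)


Input: bbdcccbb
Character frequencies:
  'b': 4
  'c': 3
  'd': 1
Scanning left to right for freq == 1:
  Position 0 ('b'): freq=4, skip
  Position 1 ('b'): freq=4, skip
  Position 2 ('d'): unique! => answer = 2

2


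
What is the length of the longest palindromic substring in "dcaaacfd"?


Input: "dcaaacfd"
Checking substrings for palindromes:
  [1:6] "caaac" (len 5) => palindrome
  [2:5] "aaa" (len 3) => palindrome
  [2:4] "aa" (len 2) => palindrome
  [3:5] "aa" (len 2) => palindrome
Longest palindromic substring: "caaac" with length 5

5


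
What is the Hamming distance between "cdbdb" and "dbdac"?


Comparing "cdbdb" and "dbdac" position by position:
  Position 0: 'c' vs 'd' => differ
  Position 1: 'd' vs 'b' => differ
  Position 2: 'b' vs 'd' => differ
  Position 3: 'd' vs 'a' => differ
  Position 4: 'b' vs 'c' => differ
Total differences (Hamming distance): 5

5


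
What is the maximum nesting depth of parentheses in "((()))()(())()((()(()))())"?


Input: "((()))()(())()((()(()))())"
Tracking depth:
  Position 0 '(': depth becomes 1
  Position 1 '(': depth becomes 2
  Position 2 '(': depth becomes 3
  Position 3 ')': depth becomes 2
  Position 4 ')': depth becomes 1
  Position 5 ')': depth becomes 0
  Position 6 '(': depth becomes 1
  Position 7 ')': depth becomes 0
  Position 8 '(': depth becomes 1
  Position 9 '(': depth becomes 2
  Position 10 ')': depth becomes 1
  Position 11 ')': depth becomes 0
  Position 12 '(': depth becomes 1
  Position 13 ')': depth becomes 0
  Position 14 '(': depth becomes 1
  Position 15 '(': depth becomes 2
  Position 16 '(': depth becomes 3
  Position 17 ')': depth becomes 2
  Position 18 '(': depth becomes 3
  Position 19 '(': depth becomes 4
  Position 20 ')': depth becomes 3
  Position 21 ')': depth becomes 2
  Position 22 ')': depth becomes 1
  Position 23 '(': depth becomes 2
  Position 24 ')': depth becomes 1
  Position 25 ')': depth becomes 0
Maximum depth reached: 4

4


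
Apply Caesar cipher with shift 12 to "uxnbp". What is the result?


Caesar cipher: shift "uxnbp" by 12
  'u' (pos 20) + 12 = pos 6 = 'g'
  'x' (pos 23) + 12 = pos 9 = 'j'
  'n' (pos 13) + 12 = pos 25 = 'z'
  'b' (pos 1) + 12 = pos 13 = 'n'
  'p' (pos 15) + 12 = pos 1 = 'b'
Result: gjznb

gjznb


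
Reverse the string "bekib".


Input: bekib
Reading characters right to left:
  Position 4: 'b'
  Position 3: 'i'
  Position 2: 'k'
  Position 1: 'e'
  Position 0: 'b'
Reversed: bikeb

bikeb


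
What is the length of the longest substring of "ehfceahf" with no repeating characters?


Input: "ehfceahf"
Sliding window (track last position of each char):
  Position 0 ('e'): window [0,0] length 1 -- new best
  Position 1 ('h'): window [0,1] length 2 -- new best
  Position 2 ('f'): window [0,2] length 3 -- new best
  Position 3 ('c'): window [0,3] length 4 -- new best
  Position 4 ('e'): repeat (last at 0), move window start to 1
  Position 4 ('e'): window [1,4] length 4
  Position 5 ('a'): window [1,5] length 5 -- new best
  Position 6 ('h'): repeat (last at 1), move window start to 2
  Position 6 ('h'): window [2,6] length 5
  Position 7 ('f'): repeat (last at 2), move window start to 3
  Position 7 ('f'): window [3,7] length 5
Longest substring with no repeats: "hfcea" with length 5

5


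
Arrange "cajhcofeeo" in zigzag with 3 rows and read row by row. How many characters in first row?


Zigzag "cajhcofeeo" into 3 rows:
Placing characters:
  'c' => row 0
  'a' => row 1
  'j' => row 2
  'h' => row 1
  'c' => row 0
  'o' => row 1
  'f' => row 2
  'e' => row 1
  'e' => row 0
  'o' => row 1
Rows:
  Row 0: "cce"
  Row 1: "ahoeo"
  Row 2: "jf"
First row length: 3

3


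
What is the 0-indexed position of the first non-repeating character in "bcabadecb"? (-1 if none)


Input: bcabadecb
Character frequencies:
  'a': 2
  'b': 3
  'c': 2
  'd': 1
  'e': 1
Scanning left to right for freq == 1:
  Position 0 ('b'): freq=3, skip
  Position 1 ('c'): freq=2, skip
  Position 2 ('a'): freq=2, skip
  Position 3 ('b'): freq=3, skip
  Position 4 ('a'): freq=2, skip
  Position 5 ('d'): unique! => answer = 5

5


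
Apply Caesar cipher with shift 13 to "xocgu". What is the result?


Caesar cipher: shift "xocgu" by 13
  'x' (pos 23) + 13 = pos 10 = 'k'
  'o' (pos 14) + 13 = pos 1 = 'b'
  'c' (pos 2) + 13 = pos 15 = 'p'
  'g' (pos 6) + 13 = pos 19 = 't'
  'u' (pos 20) + 13 = pos 7 = 'h'
Result: kbpth

kbpth


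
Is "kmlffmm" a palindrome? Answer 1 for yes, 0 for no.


Input: kmlffmm
Reversed: mmfflmk
  Compare pos 0 ('k') with pos 6 ('m'): MISMATCH
  Compare pos 1 ('m') with pos 5 ('m'): match
  Compare pos 2 ('l') with pos 4 ('f'): MISMATCH
Result: not a palindrome

0


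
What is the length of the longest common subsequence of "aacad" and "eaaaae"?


LCS of "aacad" and "eaaaae"
DP table:
           e    a    a    a    a    e
      0    0    0    0    0    0    0
  a   0    0    1    1    1    1    1
  a   0    0    1    2    2    2    2
  c   0    0    1    2    2    2    2
  a   0    0    1    2    3    3    3
  d   0    0    1    2    3    3    3
LCS length = dp[5][6] = 3

3


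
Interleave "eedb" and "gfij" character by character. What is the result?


Interleaving "eedb" and "gfij":
  Position 0: 'e' from first, 'g' from second => "eg"
  Position 1: 'e' from first, 'f' from second => "ef"
  Position 2: 'd' from first, 'i' from second => "di"
  Position 3: 'b' from first, 'j' from second => "bj"
Result: egefdibj

egefdibj


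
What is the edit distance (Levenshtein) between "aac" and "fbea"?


Computing edit distance: "aac" -> "fbea"
DP table:
           f    b    e    a
      0    1    2    3    4
  a   1    1    2    3    3
  a   2    2    2    3    3
  c   3    3    3    3    4
Edit distance = dp[3][4] = 4

4


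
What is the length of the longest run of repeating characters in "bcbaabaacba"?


Input: "bcbaabaacba"
Scanning for longest run:
  Position 1 ('c'): new char, reset run to 1
  Position 2 ('b'): new char, reset run to 1
  Position 3 ('a'): new char, reset run to 1
  Position 4 ('a'): continues run of 'a', length=2
  Position 5 ('b'): new char, reset run to 1
  Position 6 ('a'): new char, reset run to 1
  Position 7 ('a'): continues run of 'a', length=2
  Position 8 ('c'): new char, reset run to 1
  Position 9 ('b'): new char, reset run to 1
  Position 10 ('a'): new char, reset run to 1
Longest run: 'a' with length 2

2


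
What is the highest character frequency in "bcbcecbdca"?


Input: bcbcecbdca
Character counts:
  'a': 1
  'b': 3
  'c': 4
  'd': 1
  'e': 1
Maximum frequency: 4

4


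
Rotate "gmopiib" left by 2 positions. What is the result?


Input: "gmopiib", rotate left by 2
First 2 characters: "gm"
Remaining characters: "opiib"
Concatenate remaining + first: "opiib" + "gm" = "opiibgm"

opiibgm


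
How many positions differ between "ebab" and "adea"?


Comparing "ebab" and "adea" position by position:
  Position 0: 'e' vs 'a' => DIFFER
  Position 1: 'b' vs 'd' => DIFFER
  Position 2: 'a' vs 'e' => DIFFER
  Position 3: 'b' vs 'a' => DIFFER
Positions that differ: 4

4


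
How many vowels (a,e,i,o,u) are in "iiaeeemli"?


Input: iiaeeemli
Checking each character:
  'i' at position 0: vowel (running total: 1)
  'i' at position 1: vowel (running total: 2)
  'a' at position 2: vowel (running total: 3)
  'e' at position 3: vowel (running total: 4)
  'e' at position 4: vowel (running total: 5)
  'e' at position 5: vowel (running total: 6)
  'm' at position 6: consonant
  'l' at position 7: consonant
  'i' at position 8: vowel (running total: 7)
Total vowels: 7

7


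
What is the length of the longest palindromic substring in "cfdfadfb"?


Input: "cfdfadfb"
Checking substrings for palindromes:
  [1:4] "fdf" (len 3) => palindrome
Longest palindromic substring: "fdf" with length 3

3


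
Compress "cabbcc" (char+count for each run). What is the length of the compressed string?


Input: cabbcc
Runs:
  'c' x 1 => "c1"
  'a' x 1 => "a1"
  'b' x 2 => "b2"
  'c' x 2 => "c2"
Compressed: "c1a1b2c2"
Compressed length: 8

8


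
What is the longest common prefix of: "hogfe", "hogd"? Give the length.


Words: hogfe, hogd
  Position 0: all 'h' => match
  Position 1: all 'o' => match
  Position 2: all 'g' => match
  Position 3: ('f', 'd') => mismatch, stop
LCP = "hog" (length 3)

3


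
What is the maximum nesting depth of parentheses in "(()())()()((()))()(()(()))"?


Input: "(()())()()((()))()(()(()))"
Tracking depth:
  Position 0 '(': depth becomes 1
  Position 1 '(': depth becomes 2
  Position 2 ')': depth becomes 1
  Position 3 '(': depth becomes 2
  Position 4 ')': depth becomes 1
  Position 5 ')': depth becomes 0
  Position 6 '(': depth becomes 1
  Position 7 ')': depth becomes 0
  Position 8 '(': depth becomes 1
  Position 9 ')': depth becomes 0
  Position 10 '(': depth becomes 1
  Position 11 '(': depth becomes 2
  Position 12 '(': depth becomes 3
  Position 13 ')': depth becomes 2
  Position 14 ')': depth becomes 1
  Position 15 ')': depth becomes 0
  Position 16 '(': depth becomes 1
  Position 17 ')': depth becomes 0
  Position 18 '(': depth becomes 1
  Position 19 '(': depth becomes 2
  Position 20 ')': depth becomes 1
  Position 21 '(': depth becomes 2
  Position 22 '(': depth becomes 3
  Position 23 ')': depth becomes 2
  Position 24 ')': depth becomes 1
  Position 25 ')': depth becomes 0
Maximum depth reached: 3

3


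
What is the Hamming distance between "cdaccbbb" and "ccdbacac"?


Comparing "cdaccbbb" and "ccdbacac" position by position:
  Position 0: 'c' vs 'c' => same
  Position 1: 'd' vs 'c' => differ
  Position 2: 'a' vs 'd' => differ
  Position 3: 'c' vs 'b' => differ
  Position 4: 'c' vs 'a' => differ
  Position 5: 'b' vs 'c' => differ
  Position 6: 'b' vs 'a' => differ
  Position 7: 'b' vs 'c' => differ
Total differences (Hamming distance): 7

7


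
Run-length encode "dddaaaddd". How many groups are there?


Input: dddaaaddd
Scanning for consecutive runs:
  Group 1: 'd' x 3 (positions 0-2)
  Group 2: 'a' x 3 (positions 3-5)
  Group 3: 'd' x 3 (positions 6-8)
Total groups: 3

3
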